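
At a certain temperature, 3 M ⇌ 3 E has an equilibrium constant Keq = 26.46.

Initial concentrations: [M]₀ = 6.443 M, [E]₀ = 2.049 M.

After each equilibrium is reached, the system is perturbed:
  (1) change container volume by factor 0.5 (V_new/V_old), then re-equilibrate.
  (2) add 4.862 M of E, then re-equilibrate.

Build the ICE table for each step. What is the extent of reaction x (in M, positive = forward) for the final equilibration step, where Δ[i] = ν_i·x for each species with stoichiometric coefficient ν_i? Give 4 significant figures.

x = -0.4072 M

Q₀ = 0.03216 vs Keq = 26.46 ⇒ Q<K, forward
Step 1:
                  M         E
  init        6.443     2.049
  Δ          -4.309     4.309
  eq          2.134     6.358
  solve Keq expr → x = 1.436; check Q = 26.46
Then change container volume by factor 0.5 (V_new/V_old).
Step 2:
                  M         E
  init        4.267     12.72
  Δ               0         0
  eq          4.267     12.72
  solve Keq expr → x = 0; check Q = 26.46
Then add 4.862 M of E.
Step 3:
                  M         E
  init        4.267     17.58
  Δ           1.222    -1.222
  eq          5.489     16.36
  solve Keq expr → x = -0.4072; check Q = 26.46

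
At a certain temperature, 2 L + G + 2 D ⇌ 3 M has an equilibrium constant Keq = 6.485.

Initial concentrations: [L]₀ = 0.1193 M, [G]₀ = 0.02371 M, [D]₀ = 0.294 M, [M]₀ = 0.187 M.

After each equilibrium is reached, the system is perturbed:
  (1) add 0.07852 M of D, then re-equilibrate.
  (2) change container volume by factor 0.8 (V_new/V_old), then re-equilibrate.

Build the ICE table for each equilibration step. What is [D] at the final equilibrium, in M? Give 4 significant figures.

[D]_eq = 0.517 M

Q₀ = 224.2 vs Keq = 6.485 ⇒ Q>K, reverse
Step 1:
                  L         G         D         M
  I          0.1193   0.02371     0.294     0.187
  C         0.05394   0.02697   0.05394  -0.08091
  E          0.1732   0.05068    0.3479    0.1061
  solve Keq expr → x = -0.02697; check Q = 6.485
Then add 0.07852 M of D.
Step 2:
                  L         G         D         M
  I          0.1732   0.05068    0.4265    0.1061
  C       -0.006043 -0.003021 -0.006043  0.009064
  E          0.1672   0.04766    0.4204    0.1152
  solve Keq expr → x = 0.003021; check Q = 6.485
Then change container volume by factor 0.8 (V_new/V_old).
Step 3:
                  L         G         D         M
  I           0.209   0.05957    0.5255    0.1439
  C       -0.008539 -0.004269 -0.008539   0.01281
  E          0.2005    0.0553     0.517    0.1568
  solve Keq expr → x = 0.004269; check Q = 6.485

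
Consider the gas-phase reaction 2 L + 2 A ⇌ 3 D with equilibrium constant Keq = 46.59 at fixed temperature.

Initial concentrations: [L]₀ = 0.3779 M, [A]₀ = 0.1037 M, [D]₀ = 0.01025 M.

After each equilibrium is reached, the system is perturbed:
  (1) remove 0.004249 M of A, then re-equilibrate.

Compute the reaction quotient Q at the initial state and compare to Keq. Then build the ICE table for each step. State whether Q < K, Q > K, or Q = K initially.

Q₀ = 7.0123e-04; Q < K (proceeds forward)

Q₀ = 7.0123e-04 vs Keq = 46.59 ⇒ Q<K, forward
Step 1:
                  L         A         D
  I          0.3779    0.1037   0.01025
  C        -0.08039  -0.08039    0.1206
  E          0.2975   0.02331    0.1308
  solve Keq expr → x = 0.0402; check Q = 46.59
Then remove 0.004249 M of A.
Step 2:
                  L         A         D
  I          0.2975   0.01906    0.1308
  C        0.002888  0.002888 -0.004332
  E          0.3004   0.02195    0.1265
  solve Keq expr → x = -0.001444; check Q = 46.59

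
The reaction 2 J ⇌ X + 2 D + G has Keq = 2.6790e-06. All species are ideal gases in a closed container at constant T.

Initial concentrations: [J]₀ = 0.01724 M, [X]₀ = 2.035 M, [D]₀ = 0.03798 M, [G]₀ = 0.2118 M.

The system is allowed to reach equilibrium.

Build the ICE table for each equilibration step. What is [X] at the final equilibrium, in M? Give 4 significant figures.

Q₀ = 2.092 vs Keq = 2.6790e-06 ⇒ Q>K, reverse
Step 1:
                    J           X           D           G
  I           0.01724       2.035     0.03798      0.2118
  C           0.03784    -0.01892    -0.03784    -0.01892
  E           0.05508       2.016  1.4456e-04      0.1929
  solve Keq expr → x = -0.01892; check Q = 2.6790e-06

[X]_eq = 2.016 M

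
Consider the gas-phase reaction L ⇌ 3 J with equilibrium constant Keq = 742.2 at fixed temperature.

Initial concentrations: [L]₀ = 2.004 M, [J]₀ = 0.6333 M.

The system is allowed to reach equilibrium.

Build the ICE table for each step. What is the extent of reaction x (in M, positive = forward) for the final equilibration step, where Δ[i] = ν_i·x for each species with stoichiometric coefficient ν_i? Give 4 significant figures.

x = 1.736 M

Q₀ = 0.1267 vs Keq = 742.2 ⇒ Q<K, forward
Step 1:
                   L          J
  init         2.004     0.6333
  Δ           -1.736      5.207
  eq          0.2684       5.84
  solve Keq expr → x = 1.736; check Q = 742.2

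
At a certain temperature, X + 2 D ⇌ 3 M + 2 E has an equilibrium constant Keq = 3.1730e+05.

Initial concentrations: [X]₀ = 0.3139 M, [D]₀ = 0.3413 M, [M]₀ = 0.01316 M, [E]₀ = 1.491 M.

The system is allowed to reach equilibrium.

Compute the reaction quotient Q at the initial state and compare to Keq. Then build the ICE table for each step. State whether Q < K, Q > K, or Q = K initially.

Q₀ = 1.3857e-04 vs Keq = 3.1730e+05 ⇒ Q<K, forward
Step 1:
                  X         D         M         E
  Initial    0.3139    0.3413   0.01316     1.491
  Change     -0.169   -0.3381    0.5071    0.3381
  Equil      0.1449  0.003202    0.5203     1.829
  solve Keq expr → x = 0.169; check Q = 3.1730e+05

Q₀ = 1.3857e-04; Q < K (proceeds forward)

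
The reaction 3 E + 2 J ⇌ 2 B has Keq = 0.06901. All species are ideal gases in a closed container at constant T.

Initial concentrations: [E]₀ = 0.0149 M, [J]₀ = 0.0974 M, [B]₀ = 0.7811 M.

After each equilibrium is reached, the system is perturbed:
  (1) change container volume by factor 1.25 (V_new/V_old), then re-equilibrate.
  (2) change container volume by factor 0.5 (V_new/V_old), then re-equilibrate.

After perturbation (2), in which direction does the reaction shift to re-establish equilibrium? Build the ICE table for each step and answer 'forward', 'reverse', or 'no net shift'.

Direction: forward

Q₀ = 1.9442e+07 vs Keq = 0.06901 ⇒ Q>K, reverse
Step 1:
                    E           J           B
  Initial      0.0149      0.0974      0.7811
  Change       0.9191      0.6127     -0.6127
  Equil         0.934      0.7101      0.1684
  solve Keq expr → x = -0.3064; check Q = 0.06901
Then change container volume by factor 1.25 (V_new/V_old).
Step 2:
                    E           J           B
  Initial      0.7472      0.5681      0.1347
  Change      0.03891     0.02594    -0.02594
  Equil        0.7861       0.594      0.1088
  solve Keq expr → x = -0.01297; check Q = 0.06901
Then change container volume by factor 0.5 (V_new/V_old).
Step 3:
                    E           J           B
  Initial       1.572       1.188      0.2175
  Change      -0.2671     -0.1781      0.1781
  Equil         1.305        1.01      0.3956
  solve Keq expr → x = 0.08903; check Q = 0.06901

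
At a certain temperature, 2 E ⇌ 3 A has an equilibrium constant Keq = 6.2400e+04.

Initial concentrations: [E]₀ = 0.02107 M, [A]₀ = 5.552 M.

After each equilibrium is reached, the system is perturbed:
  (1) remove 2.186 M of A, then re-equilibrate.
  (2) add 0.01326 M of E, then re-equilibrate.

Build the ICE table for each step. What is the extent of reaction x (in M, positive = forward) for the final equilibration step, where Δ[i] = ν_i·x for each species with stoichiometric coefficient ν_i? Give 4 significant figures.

x = 0.006522 M

Q₀ = 3.8550e+05 vs Keq = 6.2400e+04 ⇒ Q>K, reverse
Step 1:
                    E           A
  Initial     0.02107       5.552
  Change      0.03065    -0.04598
  Equil       0.05172       5.506
  solve Keq expr → x = -0.01533; check Q = 6.2400e+04
Then remove 2.186 M of A.
Step 2:
                    E           A
  Initial     0.05172        3.32
  Change     -0.02706     0.04059
  Equil       0.02466       3.361
  solve Keq expr → x = 0.01353; check Q = 6.2400e+04
Then add 0.01326 M of E.
Step 3:
                    E           A
  Initial     0.03792       3.361
  Change     -0.01304     0.01957
  Equil       0.02488        3.38
  solve Keq expr → x = 0.006522; check Q = 6.2400e+04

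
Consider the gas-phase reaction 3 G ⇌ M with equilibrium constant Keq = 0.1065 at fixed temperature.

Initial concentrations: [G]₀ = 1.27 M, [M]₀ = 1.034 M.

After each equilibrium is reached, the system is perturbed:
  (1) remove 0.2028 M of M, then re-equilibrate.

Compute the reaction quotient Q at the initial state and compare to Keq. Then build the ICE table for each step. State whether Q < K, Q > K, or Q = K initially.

Q₀ = 0.5048; Q > K (proceeds reverse)

Q₀ = 0.5048 vs Keq = 0.1065 ⇒ Q>K, reverse
Step 1:
                   G          M
  Initial       1.27      1.034
  Change      0.6913    -0.2304
  Equil        1.961     0.8036
  solve Keq expr → x = -0.2304; check Q = 0.1065
Then remove 0.2028 M of M.
Step 2:
                   G          M
  Initial      1.961     0.6008
  Change     -0.1372    0.04572
  Equil        1.824     0.6465
  solve Keq expr → x = 0.04572; check Q = 0.1065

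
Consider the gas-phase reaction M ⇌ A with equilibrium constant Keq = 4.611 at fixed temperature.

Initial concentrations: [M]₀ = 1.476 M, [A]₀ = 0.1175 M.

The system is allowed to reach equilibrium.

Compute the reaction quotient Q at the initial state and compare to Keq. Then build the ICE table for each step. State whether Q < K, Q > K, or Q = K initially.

Q₀ = 0.07961; Q < K (proceeds forward)

Q₀ = 0.07961 vs Keq = 4.611 ⇒ Q<K, forward
Step 1:
                    M           A
  init          1.476      0.1175
  Δ            -1.192       1.192
  eq            0.284        1.31
  solve Keq expr → x = 1.192; check Q = 4.611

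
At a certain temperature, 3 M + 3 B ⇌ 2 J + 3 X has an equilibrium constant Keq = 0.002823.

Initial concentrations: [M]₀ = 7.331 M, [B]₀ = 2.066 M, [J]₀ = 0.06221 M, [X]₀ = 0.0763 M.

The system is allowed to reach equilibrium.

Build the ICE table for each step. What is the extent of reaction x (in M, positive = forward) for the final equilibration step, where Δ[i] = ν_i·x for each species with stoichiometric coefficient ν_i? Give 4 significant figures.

x = 0.3448 M

Q₀ = 4.9478e-10 vs Keq = 0.002823 ⇒ Q<K, forward
Step 1:
                   M          B          J          X
  Initial      7.331      2.066    0.06221     0.0763
  Change      -1.034     -1.034     0.6895      1.034
  Equil        6.297      1.032     0.7517      1.111
  solve Keq expr → x = 0.3448; check Q = 0.002823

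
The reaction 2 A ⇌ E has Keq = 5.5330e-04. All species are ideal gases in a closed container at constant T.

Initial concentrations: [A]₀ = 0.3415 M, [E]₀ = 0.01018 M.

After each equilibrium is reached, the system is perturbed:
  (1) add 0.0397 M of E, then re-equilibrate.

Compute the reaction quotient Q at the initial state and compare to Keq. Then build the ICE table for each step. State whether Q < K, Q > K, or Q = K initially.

Q₀ = 0.08729; Q > K (proceeds reverse)

Q₀ = 0.08729 vs Keq = 5.5330e-04 ⇒ Q>K, reverse
Step 1:
                   A          E
  init        0.3415    0.01018
  Δ          0.02022   -0.01011
  eq          0.3617 7.2393e-05
  solve Keq expr → x = -0.01011; check Q = 5.5330e-04
Then add 0.0397 M of E.
Step 2:
                   A          E
  init        0.3617    0.03977
  Δ          0.07933   -0.03966
  eq           0.441 1.0763e-04
  solve Keq expr → x = -0.03966; check Q = 5.5330e-04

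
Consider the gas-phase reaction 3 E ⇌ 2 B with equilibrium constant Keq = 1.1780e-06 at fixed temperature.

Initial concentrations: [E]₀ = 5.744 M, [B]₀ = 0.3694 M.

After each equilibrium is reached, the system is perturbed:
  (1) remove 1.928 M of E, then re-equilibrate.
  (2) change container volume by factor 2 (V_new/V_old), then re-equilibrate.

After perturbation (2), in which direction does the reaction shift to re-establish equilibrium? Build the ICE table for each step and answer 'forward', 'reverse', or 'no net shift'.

Direction: reverse

Q₀ = 7.2003e-04 vs Keq = 1.1780e-06 ⇒ Q>K, reverse
Step 1:
                  E         B
  Initial     5.744    0.3694
  Change     0.5285   -0.3523
  Equil       6.273   0.01705
  solve Keq expr → x = -0.1762; check Q = 1.1780e-06
Then remove 1.928 M of E.
Step 2:
                  E         B
  Initial     4.345   0.01705
  Change    0.01078 -0.007185
  Equil       4.355  0.009865
  solve Keq expr → x = -0.003593; check Q = 1.1780e-06
Then change container volume by factor 2 (V_new/V_old).
Step 3:
                  E         B
  Initial     2.178  0.004933
  Change   0.002159  -0.00144
  Equil        2.18  0.003493
  solve Keq expr → x = -7.1976e-04; check Q = 1.1780e-06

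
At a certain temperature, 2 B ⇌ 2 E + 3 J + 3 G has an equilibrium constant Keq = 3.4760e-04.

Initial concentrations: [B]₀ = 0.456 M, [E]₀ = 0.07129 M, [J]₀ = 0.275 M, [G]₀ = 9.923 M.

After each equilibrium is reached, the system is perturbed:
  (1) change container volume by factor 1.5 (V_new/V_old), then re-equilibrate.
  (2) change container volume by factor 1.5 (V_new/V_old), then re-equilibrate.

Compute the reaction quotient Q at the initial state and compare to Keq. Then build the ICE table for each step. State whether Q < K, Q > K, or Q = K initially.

Q₀ = 0.4967; Q > K (proceeds reverse)

Q₀ = 0.4967 vs Keq = 3.4760e-04 ⇒ Q>K, reverse
Step 1:
                    B           E           J           G
  init          0.456     0.07129       0.275       9.923
  Δ           0.06695    -0.06695     -0.1004     -0.1004
  eq           0.5229    0.004342      0.1746       9.823
  solve Keq expr → x = -0.03347; check Q = 3.4760e-04
Then change container volume by factor 1.5 (V_new/V_old).
Step 2:
                    B           E           J           G
  init         0.3486    0.002895      0.1164       6.548
  Δ         -0.005724    0.005724    0.008586    0.008586
  eq           0.3429    0.008619       0.125       6.557
  solve Keq expr → x = 0.002862; check Q = 3.4760e-04
Then change container volume by factor 1.5 (V_new/V_old).
Step 3:
                    B           E           J           G
  init         0.2286    0.005746     0.08331       4.371
  Δ          -0.00904     0.00904     0.01356     0.01356
  eq           0.2196     0.01479     0.09687       4.385
  solve Keq expr → x = 0.00452; check Q = 3.4760e-04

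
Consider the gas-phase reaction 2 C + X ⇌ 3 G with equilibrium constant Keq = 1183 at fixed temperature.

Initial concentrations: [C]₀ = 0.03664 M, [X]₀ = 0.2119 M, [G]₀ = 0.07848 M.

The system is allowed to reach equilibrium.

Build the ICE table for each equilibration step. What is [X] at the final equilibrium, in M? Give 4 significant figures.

Q₀ = 1.699 vs Keq = 1183 ⇒ Q<K, forward
Step 1:
                  C         X         G
  Initial   0.03664    0.2119   0.07848
  Change   -0.03359   -0.0168   0.05039
  Equil    0.003045    0.1951    0.1289
  solve Keq expr → x = 0.0168; check Q = 1183

[X]_eq = 0.1951 M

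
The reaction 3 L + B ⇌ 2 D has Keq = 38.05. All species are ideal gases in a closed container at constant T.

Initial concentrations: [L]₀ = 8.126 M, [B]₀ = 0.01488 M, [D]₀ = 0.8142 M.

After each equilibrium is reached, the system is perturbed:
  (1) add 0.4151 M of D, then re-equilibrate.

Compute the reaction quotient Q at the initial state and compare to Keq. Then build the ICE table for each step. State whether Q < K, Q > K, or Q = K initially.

Q₀ = 0.08303; Q < K (proceeds forward)

Q₀ = 0.08303 vs Keq = 38.05 ⇒ Q<K, forward
Step 1:
                    L           B           D
  init          8.126     0.01488      0.8142
  Δ          -0.04453    -0.01484     0.02969
  eq            8.081  3.5461e-05      0.8439
  solve Keq expr → x = 0.01484; check Q = 38.05
Then add 0.4151 M of D.
Step 2:
                    L           B           D
  init          8.081  3.5461e-05       1.259
  Δ        1.3035e-04  4.3450e-05 -8.6901e-05
  eq            8.082  7.8911e-05       1.259
  solve Keq expr → x = -4.3450e-05; check Q = 38.05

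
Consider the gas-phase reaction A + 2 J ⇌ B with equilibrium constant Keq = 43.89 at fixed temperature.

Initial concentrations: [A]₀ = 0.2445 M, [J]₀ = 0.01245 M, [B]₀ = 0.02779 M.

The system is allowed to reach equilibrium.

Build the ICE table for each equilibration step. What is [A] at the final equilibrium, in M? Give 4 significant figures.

Q₀ = 733.3 vs Keq = 43.89 ⇒ Q>K, reverse
Step 1:
                    A           J           B
  I            0.2445     0.01245     0.02779
  C           0.01231     0.02461    -0.01231
  E            0.2568     0.03706     0.01548
  solve Keq expr → x = -0.01231; check Q = 43.89

[A]_eq = 0.2568 M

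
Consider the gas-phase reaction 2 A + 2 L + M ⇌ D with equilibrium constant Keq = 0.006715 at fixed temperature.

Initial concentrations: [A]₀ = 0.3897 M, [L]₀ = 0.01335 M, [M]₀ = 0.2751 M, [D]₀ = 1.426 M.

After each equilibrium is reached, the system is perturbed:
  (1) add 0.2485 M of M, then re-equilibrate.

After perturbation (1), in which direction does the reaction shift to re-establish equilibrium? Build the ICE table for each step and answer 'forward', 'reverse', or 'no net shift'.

Direction: forward

Q₀ = 1.9152e+05 vs Keq = 0.006715 ⇒ Q>K, reverse
Step 1:
                  A         L         M         D
  I          0.3897   0.01335    0.2751     1.426
  C            2.22      2.22      1.11     -1.11
  E            2.61     2.233     1.385     0.316
  solve Keq expr → x = -1.11; check Q = 0.006715
Then add 0.2485 M of M.
Step 2:
                  A         L         M         D
  I            2.61     2.233     1.634     0.316
  C        -0.04697  -0.04697  -0.02349   0.02349
  E           2.563     2.186      1.61    0.3395
  solve Keq expr → x = 0.02349; check Q = 0.006715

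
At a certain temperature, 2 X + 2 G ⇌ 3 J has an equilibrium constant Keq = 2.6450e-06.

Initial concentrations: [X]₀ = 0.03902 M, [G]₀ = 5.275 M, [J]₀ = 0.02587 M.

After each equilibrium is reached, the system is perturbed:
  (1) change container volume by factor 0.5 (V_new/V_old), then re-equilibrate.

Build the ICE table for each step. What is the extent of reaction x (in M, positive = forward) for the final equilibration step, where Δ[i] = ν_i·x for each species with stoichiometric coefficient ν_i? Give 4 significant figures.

Q₀ = 4.0867e-04 vs Keq = 2.6450e-06 ⇒ Q>K, reverse
Step 1:
                    X           G           J
  init        0.03902       5.275     0.02587
  Δ           0.01333     0.01333       -0.02
  eq          0.05235       5.288    0.005874
  solve Keq expr → x = -0.006665; check Q = 2.6450e-06
Then change container volume by factor 0.5 (V_new/V_old).
Step 2:
                    X           G           J
  init         0.1047       10.58     0.01175
  Δ         -0.001914   -0.001914    0.002871
  eq           0.1028       10.57     0.01462
  solve Keq expr → x = 9.5702e-04; check Q = 2.6450e-06

x = 9.5702e-04 M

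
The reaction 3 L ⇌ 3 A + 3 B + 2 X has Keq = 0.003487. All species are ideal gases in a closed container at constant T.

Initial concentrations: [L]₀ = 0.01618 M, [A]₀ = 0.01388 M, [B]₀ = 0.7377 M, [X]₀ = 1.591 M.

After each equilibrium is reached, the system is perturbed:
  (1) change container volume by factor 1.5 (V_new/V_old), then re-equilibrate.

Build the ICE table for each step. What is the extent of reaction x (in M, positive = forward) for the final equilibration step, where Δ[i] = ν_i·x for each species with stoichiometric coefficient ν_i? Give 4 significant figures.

x = 6.5307e-04 M

Q₀ = 0.6415 vs Keq = 0.003487 ⇒ Q>K, reverse
Step 1:
                    L           A           B           X
  init        0.01618     0.01388      0.7377       1.591
  Δ          0.009884   -0.009884   -0.009884    -0.00659
  eq          0.02606    0.003996      0.7278       1.584
  solve Keq expr → x = -0.003295; check Q = 0.003487
Then change container volume by factor 1.5 (V_new/V_old).
Step 2:
                    L           A           B           X
  init        0.01738    0.002664      0.4852       1.056
  Δ         -0.001959    0.001959    0.001959    0.001306
  eq          0.01542    0.004623      0.4872       1.058
  solve Keq expr → x = 6.5307e-04; check Q = 0.003487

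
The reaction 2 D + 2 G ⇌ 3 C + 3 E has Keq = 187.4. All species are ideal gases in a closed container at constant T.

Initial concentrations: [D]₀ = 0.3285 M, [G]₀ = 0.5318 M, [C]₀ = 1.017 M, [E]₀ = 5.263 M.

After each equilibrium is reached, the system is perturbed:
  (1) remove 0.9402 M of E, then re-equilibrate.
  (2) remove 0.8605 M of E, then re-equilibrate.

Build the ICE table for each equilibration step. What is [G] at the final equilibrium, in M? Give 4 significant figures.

Q₀ = 5025 vs Keq = 187.4 ⇒ Q>K, reverse
Step 1:
                  D         G         C         E
  init       0.3285    0.5318     1.017     5.263
  Δ          0.2345    0.2345   -0.3517   -0.3517
  eq          0.563    0.7663    0.6653     4.911
  solve Keq expr → x = -0.1172; check Q = 187.4
Then remove 0.9402 M of E.
Step 2:
                  D         G         C         E
  init        0.563    0.7663    0.6653     3.971
  Δ        -0.04567  -0.04567   0.06851   0.06851
  eq         0.5173    0.7206    0.7338      4.04
  solve Keq expr → x = 0.02284; check Q = 187.4
Then remove 0.8605 M of E.
Step 3:
                  D         G         C         E
  init       0.5173    0.7206    0.7338     3.179
  Δ        -0.05068  -0.05068   0.07602   0.07602
  eq         0.4666    0.6699    0.8098     3.255
  solve Keq expr → x = 0.02534; check Q = 187.4

[G]_eq = 0.6699 M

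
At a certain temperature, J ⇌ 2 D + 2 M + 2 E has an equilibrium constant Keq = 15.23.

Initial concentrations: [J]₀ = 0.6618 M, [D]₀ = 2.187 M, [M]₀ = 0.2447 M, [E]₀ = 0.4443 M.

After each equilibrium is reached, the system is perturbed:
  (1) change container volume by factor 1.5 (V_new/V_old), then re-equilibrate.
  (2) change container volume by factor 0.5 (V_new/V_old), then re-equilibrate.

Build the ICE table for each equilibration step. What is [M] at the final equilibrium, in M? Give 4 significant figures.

Q₀ = 0.08543 vs Keq = 15.23 ⇒ Q<K, forward
Step 1:
                    J           D           M           E
  I            0.6618       2.187      0.2447      0.4443
  C           -0.2928      0.5856      0.5856      0.5856
  E             0.369       2.773      0.8303        1.03
  solve Keq expr → x = 0.2928; check Q = 15.23
Then change container volume by factor 1.5 (V_new/V_old).
Step 2:
                    J           D           M           E
  I             0.246       1.848      0.5535      0.6866
  C           -0.1092      0.2184      0.2184      0.2184
  E            0.1368       2.067      0.7719      0.9049
  solve Keq expr → x = 0.1092; check Q = 15.23
Then change container volume by factor 0.5 (V_new/V_old).
Step 3:
                    J           D           M           E
  I            0.2737       4.133       1.544        1.81
  C            0.3576     -0.7152     -0.7152     -0.7152
  E            0.6312       3.418      0.8286       1.095
  solve Keq expr → x = -0.3576; check Q = 15.23

[M]_eq = 0.8286 M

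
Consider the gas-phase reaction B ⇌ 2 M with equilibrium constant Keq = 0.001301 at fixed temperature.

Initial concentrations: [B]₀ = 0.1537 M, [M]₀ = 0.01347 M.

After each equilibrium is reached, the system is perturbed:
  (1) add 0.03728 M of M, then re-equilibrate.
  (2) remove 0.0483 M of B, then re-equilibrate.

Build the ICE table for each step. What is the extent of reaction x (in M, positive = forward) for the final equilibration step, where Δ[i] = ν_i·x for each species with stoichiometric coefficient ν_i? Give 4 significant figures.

x = -0.00111 M

Q₀ = 0.00118 vs Keq = 0.001301 ⇒ Q<K, forward
Step 1:
                   B          M
  Initial     0.1537    0.01347
  Change  -3.2788e-04 6.5576e-04
  Equil       0.1534    0.01413
  solve Keq expr → x = 3.2788e-04; check Q = 0.001301
Then add 0.03728 M of M.
Step 2:
                   B          M
  Initial     0.1534    0.05141
  Change     0.01823   -0.03646
  Equil       0.1716    0.01494
  solve Keq expr → x = -0.01823; check Q = 0.001301
Then remove 0.0483 M of B.
Step 3:
                   B          M
  Initial     0.1233    0.01494
  Change     0.00111  -0.002219
  Equil       0.1244    0.01272
  solve Keq expr → x = -0.00111; check Q = 0.001301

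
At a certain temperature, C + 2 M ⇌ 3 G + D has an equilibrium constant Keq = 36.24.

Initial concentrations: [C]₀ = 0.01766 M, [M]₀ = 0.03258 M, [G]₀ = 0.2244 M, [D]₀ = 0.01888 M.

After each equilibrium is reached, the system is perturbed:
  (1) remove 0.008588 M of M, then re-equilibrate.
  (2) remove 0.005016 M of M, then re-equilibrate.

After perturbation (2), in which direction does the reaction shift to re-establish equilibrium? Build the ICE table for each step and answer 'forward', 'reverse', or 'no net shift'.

Q₀ = 11.38 vs Keq = 36.24 ⇒ Q<K, forward
Step 1:
                  C         M         G         D
  init      0.01766   0.03258    0.2244   0.01888
  Δ       -0.003967 -0.007933    0.0119  0.003967
  eq        0.01369   0.02465    0.2363   0.02285
  solve Keq expr → x = 0.003967; check Q = 36.24
Then remove 0.008588 M of M.
Step 2:
                  C         M         G         D
  init      0.01369   0.01606    0.2363   0.02285
  Δ        0.002308  0.004616 -0.006924 -0.002308
  eq          0.016   0.02067    0.2294   0.02054
  solve Keq expr → x = -0.002308; check Q = 36.24
Then remove 0.005016 M of M.
Step 3:
                  C         M         G         D
  init        0.016   0.01566    0.2294   0.02054
  Δ        0.001446  0.002892 -0.004338 -0.001446
  eq        0.01745   0.01855     0.225   0.01909
  solve Keq expr → x = -0.001446; check Q = 36.24

Direction: reverse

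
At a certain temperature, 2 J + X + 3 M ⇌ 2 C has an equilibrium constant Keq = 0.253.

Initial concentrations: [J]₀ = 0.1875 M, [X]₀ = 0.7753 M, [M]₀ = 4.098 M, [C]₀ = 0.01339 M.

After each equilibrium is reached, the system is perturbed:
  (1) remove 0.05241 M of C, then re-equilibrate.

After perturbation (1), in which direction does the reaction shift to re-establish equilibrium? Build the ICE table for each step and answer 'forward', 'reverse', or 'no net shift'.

Q₀ = 9.5581e-05 vs Keq = 0.253 ⇒ Q<K, forward
Step 1:
                    J           X           M           C
  Initial      0.1875      0.7753       4.098     0.01339
  Change      -0.1401    -0.07005     -0.2101      0.1401
  Equil        0.0474      0.7053       3.888      0.1535
  solve Keq expr → x = 0.07005; check Q = 0.253
Then remove 0.05241 M of C.
Step 2:
                    J           X           M           C
  Initial      0.0474      0.7053       3.888      0.1011
  Change     -0.01206   -0.006032    -0.01809     0.01206
  Equil       0.03534      0.6992        3.87      0.1131
  solve Keq expr → x = 0.006032; check Q = 0.253

Direction: forward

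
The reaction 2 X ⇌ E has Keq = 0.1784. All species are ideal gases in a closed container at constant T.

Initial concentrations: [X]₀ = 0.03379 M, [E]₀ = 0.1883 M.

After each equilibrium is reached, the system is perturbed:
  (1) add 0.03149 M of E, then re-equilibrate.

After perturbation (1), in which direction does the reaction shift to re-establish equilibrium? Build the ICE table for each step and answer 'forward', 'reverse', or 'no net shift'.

Q₀ = 164.9 vs Keq = 0.1784 ⇒ Q>K, reverse
Step 1:
                    X           E
  init        0.03379      0.1883
  Δ            0.3295     -0.1648
  eq           0.3633     0.02355
  solve Keq expr → x = -0.1648; check Q = 0.1784
Then add 0.03149 M of E.
Step 2:
                    X           E
  init         0.3633     0.05504
  Δ           0.04932    -0.02466
  eq           0.4126     0.03037
  solve Keq expr → x = -0.02466; check Q = 0.1784

Direction: reverse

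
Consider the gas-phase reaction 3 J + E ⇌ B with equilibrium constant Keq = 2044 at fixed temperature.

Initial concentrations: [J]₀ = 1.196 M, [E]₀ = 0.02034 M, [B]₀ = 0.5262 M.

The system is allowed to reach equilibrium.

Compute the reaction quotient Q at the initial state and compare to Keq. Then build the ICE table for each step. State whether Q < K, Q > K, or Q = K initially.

Q₀ = 15.12 vs Keq = 2044 ⇒ Q<K, forward
Step 1:
                    J           E           B
  init          1.196     0.02034      0.5262
  Δ          -0.06047    -0.02016     0.02016
  eq            1.136  1.8256e-04      0.5464
  solve Keq expr → x = 0.02016; check Q = 2044

Q₀ = 15.12; Q < K (proceeds forward)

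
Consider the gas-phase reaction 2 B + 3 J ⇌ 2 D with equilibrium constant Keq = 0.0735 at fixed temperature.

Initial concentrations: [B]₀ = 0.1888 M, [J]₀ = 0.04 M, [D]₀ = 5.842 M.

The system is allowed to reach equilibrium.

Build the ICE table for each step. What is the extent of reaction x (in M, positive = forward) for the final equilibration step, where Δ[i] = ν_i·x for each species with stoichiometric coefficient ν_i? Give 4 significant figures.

Q₀ = 1.4960e+07 vs Keq = 0.0735 ⇒ Q>K, reverse
Step 1:
                  B         J         D
  init       0.1888      0.04     5.842
  Δ           2.141     3.211    -2.141
  eq          2.329     3.251     3.701
  solve Keq expr → x = -1.07; check Q = 0.0735

x = -1.07 M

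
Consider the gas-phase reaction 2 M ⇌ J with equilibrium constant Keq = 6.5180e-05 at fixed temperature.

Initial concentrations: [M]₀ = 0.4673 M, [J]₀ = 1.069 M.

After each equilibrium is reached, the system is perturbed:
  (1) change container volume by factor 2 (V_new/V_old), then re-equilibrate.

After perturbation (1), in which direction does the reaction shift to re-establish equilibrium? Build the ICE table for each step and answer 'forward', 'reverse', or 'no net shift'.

Direction: reverse

Q₀ = 4.895 vs Keq = 6.5180e-05 ⇒ Q>K, reverse
Step 1:
                  M         J
  Initial    0.4673     1.069
  Change      2.137    -1.069
  Equil       2.604 4.4211e-04
  solve Keq expr → x = -1.069; check Q = 6.5180e-05
Then change container volume by factor 2 (V_new/V_old).
Step 2:
                  M         J
  Initial     1.302 2.2106e-04
  Change  2.2098e-04 -1.1049e-04
  Equil       1.302 1.1057e-04
  solve Keq expr → x = -1.1049e-04; check Q = 6.5180e-05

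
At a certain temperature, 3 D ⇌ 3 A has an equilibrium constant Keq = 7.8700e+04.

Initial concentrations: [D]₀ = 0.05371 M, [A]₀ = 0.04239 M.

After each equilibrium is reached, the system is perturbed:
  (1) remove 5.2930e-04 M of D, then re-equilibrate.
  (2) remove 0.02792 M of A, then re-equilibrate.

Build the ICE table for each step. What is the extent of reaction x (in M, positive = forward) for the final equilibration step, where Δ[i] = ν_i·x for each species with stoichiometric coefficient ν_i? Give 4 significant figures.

Q₀ = 0.4916 vs Keq = 7.8700e+04 ⇒ Q<K, forward
Step 1:
                   D          A
  init       0.05371    0.04239
  Δ         -0.05152    0.05152
  eq        0.002191    0.09391
  solve Keq expr → x = 0.01717; check Q = 7.8700e+04
Then remove 5.2930e-04 M of D.
Step 2:
                   D          A
  init      0.001662    0.09391
  Δ       5.1723e-04 -5.1723e-04
  eq        0.002179    0.09339
  solve Keq expr → x = -1.7241e-04; check Q = 7.8700e+04
Then remove 0.02792 M of A.
Step 3:
                   D          A
  init      0.002179    0.06547
  Δ       -6.3666e-04 6.3666e-04
  eq        0.001543    0.06611
  solve Keq expr → x = 2.1222e-04; check Q = 7.8700e+04

x = 2.1222e-04 M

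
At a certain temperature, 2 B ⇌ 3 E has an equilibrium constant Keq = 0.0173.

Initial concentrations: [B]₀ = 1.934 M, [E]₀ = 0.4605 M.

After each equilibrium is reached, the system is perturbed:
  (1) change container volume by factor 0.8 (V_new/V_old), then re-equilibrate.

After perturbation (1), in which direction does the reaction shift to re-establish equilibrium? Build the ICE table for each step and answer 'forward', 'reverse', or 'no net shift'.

Q₀ = 0.02611 vs Keq = 0.0173 ⇒ Q>K, reverse
Step 1:
                    B           E
  Initial       1.934      0.4605
  Change      0.03604    -0.05406
  Equil          1.97      0.4064
  solve Keq expr → x = -0.01802; check Q = 0.0173
Then change container volume by factor 0.8 (V_new/V_old).
Step 2:
                    B           E
  Initial       2.463      0.5081
  Change      0.02238    -0.03357
  Equil         2.485      0.4745
  solve Keq expr → x = -0.01119; check Q = 0.0173

Direction: reverse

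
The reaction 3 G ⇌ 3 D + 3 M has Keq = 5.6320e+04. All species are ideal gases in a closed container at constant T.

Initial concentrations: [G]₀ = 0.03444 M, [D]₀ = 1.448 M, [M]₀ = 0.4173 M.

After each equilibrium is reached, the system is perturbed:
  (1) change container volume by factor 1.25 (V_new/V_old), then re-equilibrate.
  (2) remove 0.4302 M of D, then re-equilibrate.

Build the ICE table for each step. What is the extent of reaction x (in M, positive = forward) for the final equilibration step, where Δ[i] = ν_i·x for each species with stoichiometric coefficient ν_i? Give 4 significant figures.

x = 0.001275 M

Q₀ = 5401 vs Keq = 5.6320e+04 ⇒ Q<K, forward
Step 1:
                   G          D          M
  init       0.03444      1.448     0.4173
  Δ          -0.0178     0.0178     0.0178
  eq         0.01664      1.466     0.4351
  solve Keq expr → x = 0.005934; check Q = 5.6320e+04
Then change container volume by factor 1.25 (V_new/V_old).
Step 2:
                   G          D          M
  init       0.01331      1.173     0.3481
  Δ         -0.00256    0.00256    0.00256
  eq         0.01075      1.175     0.3506
  solve Keq expr → x = 8.5346e-04; check Q = 5.6320e+04
Then remove 0.4302 M of D.
Step 3:
                   G          D          M
  init       0.01075      0.745     0.3506
  Δ        -0.003826   0.003826   0.003826
  eq        0.006925     0.7488     0.3545
  solve Keq expr → x = 0.001275; check Q = 5.6320e+04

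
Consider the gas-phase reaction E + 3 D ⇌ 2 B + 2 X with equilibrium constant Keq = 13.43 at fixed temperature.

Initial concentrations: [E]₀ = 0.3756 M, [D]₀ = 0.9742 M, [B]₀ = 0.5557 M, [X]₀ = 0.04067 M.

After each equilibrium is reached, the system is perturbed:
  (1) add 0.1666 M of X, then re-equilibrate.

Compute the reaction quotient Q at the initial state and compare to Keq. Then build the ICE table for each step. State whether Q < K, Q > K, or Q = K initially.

Q₀ = 0.001471 vs Keq = 13.43 ⇒ Q<K, forward
Step 1:
                  E         D         B         X
  Initial    0.3756    0.9742    0.5557   0.04067
  Change    -0.1915   -0.5744    0.3829    0.3829
  Equil      0.1841    0.3998    0.9386    0.4236
  solve Keq expr → x = 0.1915; check Q = 13.43
Then add 0.1666 M of X.
Step 2:
                  E         D         B         X
  Initial    0.1841    0.3998    0.9386    0.5902
  Change    0.01761   0.05284  -0.03523  -0.03523
  Equil      0.2018    0.4527    0.9034     0.555
  solve Keq expr → x = -0.01761; check Q = 13.43

Q₀ = 0.001471; Q < K (proceeds forward)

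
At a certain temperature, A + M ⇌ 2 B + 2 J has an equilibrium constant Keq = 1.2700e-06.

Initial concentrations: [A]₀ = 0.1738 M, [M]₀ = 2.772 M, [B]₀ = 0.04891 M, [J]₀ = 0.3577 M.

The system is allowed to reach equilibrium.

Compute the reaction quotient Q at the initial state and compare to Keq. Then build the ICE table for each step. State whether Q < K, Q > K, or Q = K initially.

Q₀ = 6.3532e-04 vs Keq = 1.2700e-06 ⇒ Q>K, reverse
Step 1:
                   A          M          B          J
  init        0.1738      2.772    0.04891     0.3577
  Δ          0.02311    0.02311   -0.04623   -0.04623
  eq          0.1969      2.795   0.002684     0.3115
  solve Keq expr → x = -0.02311; check Q = 1.2700e-06

Q₀ = 6.3532e-04; Q > K (proceeds reverse)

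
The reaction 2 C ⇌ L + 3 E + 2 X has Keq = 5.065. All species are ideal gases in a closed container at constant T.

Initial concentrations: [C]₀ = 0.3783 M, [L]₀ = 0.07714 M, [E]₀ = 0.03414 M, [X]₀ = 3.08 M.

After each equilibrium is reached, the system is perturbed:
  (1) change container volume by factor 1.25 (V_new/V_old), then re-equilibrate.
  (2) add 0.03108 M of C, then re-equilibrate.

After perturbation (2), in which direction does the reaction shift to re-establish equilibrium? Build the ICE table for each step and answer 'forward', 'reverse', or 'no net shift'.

Direction: forward

Q₀ = 2.0347e-04 vs Keq = 5.065 ⇒ Q<K, forward
Step 1:
                  C         L         E         X
  init       0.3783   0.07714   0.03414      3.08
  Δ          -0.229    0.1145    0.3434     0.229
  eq         0.1493    0.1916    0.3776     3.309
  solve Keq expr → x = 0.1145; check Q = 5.065
Then change container volume by factor 1.25 (V_new/V_old).
Step 2:
                  C         L         E         X
  init       0.1195    0.1533    0.3021     2.647
  Δ        -0.02434   0.01217   0.03651   0.02434
  eq        0.09513    0.1655    0.3386     2.672
  solve Keq expr → x = 0.01217; check Q = 5.065
Then add 0.03108 M of C.
Step 3:
                  C         L         E         X
  init       0.1262    0.1655    0.3386     2.672
  Δ        -0.01687  0.008433    0.0253   0.01687
  eq         0.1093    0.1739    0.3639     2.688
  solve Keq expr → x = 0.008433; check Q = 5.065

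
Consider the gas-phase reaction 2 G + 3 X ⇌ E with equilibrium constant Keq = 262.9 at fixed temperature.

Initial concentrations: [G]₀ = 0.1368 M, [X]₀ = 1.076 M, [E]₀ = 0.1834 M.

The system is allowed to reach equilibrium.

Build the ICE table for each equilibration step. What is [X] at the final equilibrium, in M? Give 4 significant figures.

[X]_eq = 0.9215 M

Q₀ = 7.867 vs Keq = 262.9 ⇒ Q<K, forward
Step 1:
                    G           X           E
  init         0.1368       1.076      0.1834
  Δ            -0.103     -0.1545      0.0515
  eq          0.03379      0.9215      0.2349
  solve Keq expr → x = 0.0515; check Q = 262.9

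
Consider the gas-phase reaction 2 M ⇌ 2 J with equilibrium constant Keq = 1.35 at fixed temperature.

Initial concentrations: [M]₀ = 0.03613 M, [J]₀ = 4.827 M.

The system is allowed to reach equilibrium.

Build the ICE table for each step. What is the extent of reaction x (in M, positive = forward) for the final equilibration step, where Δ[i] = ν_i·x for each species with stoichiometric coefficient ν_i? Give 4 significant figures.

Q₀ = 1.7849e+04 vs Keq = 1.35 ⇒ Q>K, reverse
Step 1:
                   M          J
  init       0.03613      4.827
  Δ            2.213     -2.213
  eq           2.249      2.614
  solve Keq expr → x = -1.107; check Q = 1.35

x = -1.107 M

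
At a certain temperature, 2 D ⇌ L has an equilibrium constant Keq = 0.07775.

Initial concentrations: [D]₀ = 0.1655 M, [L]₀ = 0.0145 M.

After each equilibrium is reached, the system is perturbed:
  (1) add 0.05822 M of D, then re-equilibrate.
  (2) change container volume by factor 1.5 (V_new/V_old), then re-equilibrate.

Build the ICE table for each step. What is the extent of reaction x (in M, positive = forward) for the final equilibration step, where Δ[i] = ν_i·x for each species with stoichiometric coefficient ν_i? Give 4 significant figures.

x = -9.7492e-04 M

Q₀ = 0.5294 vs Keq = 0.07775 ⇒ Q>K, reverse
Step 1:
                   D          L
  Initial     0.1655     0.0145
  Change     0.02345   -0.01172
  Equil       0.1889   0.002776
  solve Keq expr → x = -0.01172; check Q = 0.07775
Then add 0.05822 M of D.
Step 2:
                   D          L
  Initial     0.2472   0.002776
  Change   -0.003668   0.001834
  Equil       0.2435    0.00461
  solve Keq expr → x = 0.001834; check Q = 0.07775
Then change container volume by factor 1.5 (V_new/V_old).
Step 3:
                   D          L
  Initial     0.1623   0.003073
  Change     0.00195 -9.7492e-04
  Equil       0.1643   0.002098
  solve Keq expr → x = -9.7492e-04; check Q = 0.07775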